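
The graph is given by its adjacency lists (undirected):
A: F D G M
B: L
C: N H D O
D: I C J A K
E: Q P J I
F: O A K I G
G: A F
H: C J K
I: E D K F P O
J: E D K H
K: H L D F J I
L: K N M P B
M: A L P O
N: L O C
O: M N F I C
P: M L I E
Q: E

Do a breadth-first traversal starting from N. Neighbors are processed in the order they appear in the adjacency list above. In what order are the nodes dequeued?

N -> L -> O -> C -> K -> M -> P -> B -> F -> I -> H -> D -> J -> A -> E -> G -> Q

Visit N; enqueue L, O, C → queue [L, O, C]
Visit L; enqueue K, M, P, B → queue [O, C, K, M, P, B]
Visit O; enqueue F, I → queue [C, K, M, P, B, F, I]
Visit C; enqueue H, D → queue [K, M, P, B, F, I, H, D]
Visit K; enqueue J → queue [M, P, B, F, I, H, D, J]
Visit M; enqueue A → queue [P, B, F, I, H, D, J, A]
Visit P; enqueue E → queue [B, F, I, H, D, J, A, E]
Visit B → queue [F, I, H, D, J, A, E]
Visit F; enqueue G → queue [I, H, D, J, A, E, G]
Visit I → queue [H, D, J, A, E, G]
Visit H → queue [D, J, A, E, G]
Visit D → queue [J, A, E, G]
Visit J → queue [A, E, G]
Visit A → queue [E, G]
Visit E; enqueue Q → queue [G, Q]
Visit G → queue [Q]
Visit Q → queue []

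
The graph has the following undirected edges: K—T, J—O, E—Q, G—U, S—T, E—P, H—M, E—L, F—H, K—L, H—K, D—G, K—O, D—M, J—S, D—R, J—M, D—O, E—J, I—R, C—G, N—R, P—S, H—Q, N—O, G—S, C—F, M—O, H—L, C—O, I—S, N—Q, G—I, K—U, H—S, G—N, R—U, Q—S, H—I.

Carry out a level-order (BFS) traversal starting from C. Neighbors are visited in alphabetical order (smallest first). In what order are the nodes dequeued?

C → F → G → O → H → D → I → N → S → U → J → K → M → L → Q → R → P → T → E

Visit C; enqueue F, G, O → queue [F, G, O]
Visit F; enqueue H → queue [G, O, H]
Visit G; enqueue D, I, N, S, U → queue [O, H, D, I, N, S, U]
Visit O; enqueue J, K, M → queue [H, D, I, N, S, U, J, K, M]
Visit H; enqueue L, Q → queue [D, I, N, S, U, J, K, M, L, Q]
Visit D; enqueue R → queue [I, N, S, U, J, K, M, L, Q, R]
Visit I → queue [N, S, U, J, K, M, L, Q, R]
Visit N → queue [S, U, J, K, M, L, Q, R]
Visit S; enqueue P, T → queue [U, J, K, M, L, Q, R, P, T]
Visit U → queue [J, K, M, L, Q, R, P, T]
Visit J; enqueue E → queue [K, M, L, Q, R, P, T, E]
Visit K → queue [M, L, Q, R, P, T, E]
Visit M → queue [L, Q, R, P, T, E]
Visit L → queue [Q, R, P, T, E]
Visit Q → queue [R, P, T, E]
Visit R → queue [P, T, E]
Visit P → queue [T, E]
Visit T → queue [E]
Visit E → queue []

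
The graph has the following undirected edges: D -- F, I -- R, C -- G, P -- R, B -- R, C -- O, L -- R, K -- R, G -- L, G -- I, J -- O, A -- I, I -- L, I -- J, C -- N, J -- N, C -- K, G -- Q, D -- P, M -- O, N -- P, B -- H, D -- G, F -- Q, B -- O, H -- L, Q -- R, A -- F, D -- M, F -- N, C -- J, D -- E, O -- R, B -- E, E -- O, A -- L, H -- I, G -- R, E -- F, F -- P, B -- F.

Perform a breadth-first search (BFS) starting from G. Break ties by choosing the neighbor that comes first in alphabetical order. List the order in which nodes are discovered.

G, C, D, I, L, Q, R, J, K, N, O, E, F, M, P, A, H, B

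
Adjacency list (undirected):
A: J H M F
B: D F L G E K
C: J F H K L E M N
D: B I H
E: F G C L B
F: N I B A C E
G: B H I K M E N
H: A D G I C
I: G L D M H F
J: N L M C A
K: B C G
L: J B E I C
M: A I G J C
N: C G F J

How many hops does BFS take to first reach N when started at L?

2

Level 0: L
Level 1: B, C, E, I, J
Level 2: A, D, F, G, H, K, M, N
N first appears at level 2.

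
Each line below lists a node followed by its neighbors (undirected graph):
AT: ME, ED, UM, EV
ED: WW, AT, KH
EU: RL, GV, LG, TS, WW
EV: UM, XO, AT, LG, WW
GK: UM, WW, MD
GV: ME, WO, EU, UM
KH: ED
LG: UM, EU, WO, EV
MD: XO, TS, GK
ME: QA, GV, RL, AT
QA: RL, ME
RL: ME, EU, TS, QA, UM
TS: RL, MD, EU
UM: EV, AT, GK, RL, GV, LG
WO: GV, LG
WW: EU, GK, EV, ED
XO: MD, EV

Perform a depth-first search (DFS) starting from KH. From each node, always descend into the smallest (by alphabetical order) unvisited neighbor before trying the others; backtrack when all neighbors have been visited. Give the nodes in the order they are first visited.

KH -> ED -> AT -> EV -> LG -> EU -> GV -> ME -> QA -> RL -> TS -> MD -> GK -> UM -> WW -> XO -> WO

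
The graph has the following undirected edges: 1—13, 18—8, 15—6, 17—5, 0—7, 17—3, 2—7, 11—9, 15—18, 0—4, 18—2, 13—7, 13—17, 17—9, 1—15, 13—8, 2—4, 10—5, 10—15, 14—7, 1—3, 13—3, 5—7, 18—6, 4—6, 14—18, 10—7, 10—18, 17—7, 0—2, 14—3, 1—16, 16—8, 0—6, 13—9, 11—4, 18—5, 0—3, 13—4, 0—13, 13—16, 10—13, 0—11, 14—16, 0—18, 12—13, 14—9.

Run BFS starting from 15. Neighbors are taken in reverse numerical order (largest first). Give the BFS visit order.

15, 18, 10, 6, 1, 14, 8, 5, 2, 0, 13, 7, 4, 16, 3, 9, 17, 11, 12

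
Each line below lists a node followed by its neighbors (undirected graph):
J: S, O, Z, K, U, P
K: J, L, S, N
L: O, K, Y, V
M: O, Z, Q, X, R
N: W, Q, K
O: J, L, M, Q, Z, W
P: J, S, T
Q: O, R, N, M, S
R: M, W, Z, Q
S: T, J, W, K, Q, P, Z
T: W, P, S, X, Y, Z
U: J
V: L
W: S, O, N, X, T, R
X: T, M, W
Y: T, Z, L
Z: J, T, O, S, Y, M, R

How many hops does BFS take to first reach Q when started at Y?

Level 0: Y
Level 1: L, T, Z
Level 2: J, K, M, O, P, R, S, V, W, X
Level 3: N, Q, U
Q first appears at level 3.

3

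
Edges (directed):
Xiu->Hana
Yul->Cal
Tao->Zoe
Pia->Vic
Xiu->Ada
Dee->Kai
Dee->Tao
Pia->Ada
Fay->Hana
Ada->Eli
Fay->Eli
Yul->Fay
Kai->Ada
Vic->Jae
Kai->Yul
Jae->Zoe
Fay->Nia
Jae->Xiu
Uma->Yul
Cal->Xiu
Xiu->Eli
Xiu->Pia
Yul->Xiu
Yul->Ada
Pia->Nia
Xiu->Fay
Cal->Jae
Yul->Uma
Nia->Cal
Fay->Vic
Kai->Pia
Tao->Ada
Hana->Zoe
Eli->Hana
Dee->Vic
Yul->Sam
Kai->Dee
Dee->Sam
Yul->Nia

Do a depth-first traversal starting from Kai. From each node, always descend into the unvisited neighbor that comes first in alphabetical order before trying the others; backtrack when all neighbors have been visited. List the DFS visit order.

Visit Kai
Kai → Ada
Ada → Eli
Eli → Hana
Hana → Zoe
Kai → Dee
Dee → Sam
Dee → Tao
Dee → Vic
Vic → Jae
Jae → Xiu
Xiu → Fay
Fay → Nia
Nia → Cal
Xiu → Pia
Kai → Yul
Yul → Uma

Kai Ada Eli Hana Zoe Dee Sam Tao Vic Jae Xiu Fay Nia Cal Pia Yul Uma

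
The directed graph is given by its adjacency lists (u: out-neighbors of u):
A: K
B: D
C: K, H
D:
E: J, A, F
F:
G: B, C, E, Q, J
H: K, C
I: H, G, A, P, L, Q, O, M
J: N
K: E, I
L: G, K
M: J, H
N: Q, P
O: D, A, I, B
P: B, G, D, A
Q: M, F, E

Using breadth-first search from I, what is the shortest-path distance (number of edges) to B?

2

Level 0: I
Level 1: A, G, H, L, M, O, P, Q
Level 2: B, C, D, E, F, J, K
Level 3: N
B first appears at level 2.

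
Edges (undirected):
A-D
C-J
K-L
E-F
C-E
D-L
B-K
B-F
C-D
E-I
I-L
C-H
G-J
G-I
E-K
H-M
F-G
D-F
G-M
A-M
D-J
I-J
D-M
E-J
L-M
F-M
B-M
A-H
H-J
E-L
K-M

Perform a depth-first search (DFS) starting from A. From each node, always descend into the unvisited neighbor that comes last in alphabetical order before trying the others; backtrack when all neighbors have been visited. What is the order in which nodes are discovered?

Visit A
A → M
M → L
L → K
K → E
E → J
J → I
I → G
G → F
F → D
D → C
C → H
F → B

A → M → L → K → E → J → I → G → F → D → C → H → B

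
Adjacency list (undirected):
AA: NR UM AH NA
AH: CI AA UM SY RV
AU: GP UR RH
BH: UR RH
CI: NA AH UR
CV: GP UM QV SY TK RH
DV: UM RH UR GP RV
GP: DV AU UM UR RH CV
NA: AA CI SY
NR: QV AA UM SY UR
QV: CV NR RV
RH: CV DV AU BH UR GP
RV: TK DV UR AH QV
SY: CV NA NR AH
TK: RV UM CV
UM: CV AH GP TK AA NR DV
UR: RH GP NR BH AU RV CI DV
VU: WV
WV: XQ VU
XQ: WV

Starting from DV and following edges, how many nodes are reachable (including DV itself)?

17

BFS from DV visits: DV, UM, RH, UR, GP, RV, CV, AH, TK, AA, NR, AU, BH, CI, QV, SY, NA
Reachable nodes: 17 of 20 total.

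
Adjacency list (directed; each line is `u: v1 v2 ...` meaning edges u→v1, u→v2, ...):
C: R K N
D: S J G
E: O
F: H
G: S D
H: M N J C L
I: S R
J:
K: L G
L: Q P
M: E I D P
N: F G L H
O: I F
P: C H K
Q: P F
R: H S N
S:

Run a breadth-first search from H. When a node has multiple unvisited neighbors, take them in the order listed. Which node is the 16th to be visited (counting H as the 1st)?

O

Visit H; enqueue M, N, J, C, L → queue [M, N, J, C, L]
Visit M; enqueue E, I, D, P → queue [N, J, C, L, E, I, D, P]
Visit N; enqueue F, G → queue [J, C, L, E, I, D, P, F, G]
Visit J → queue [C, L, E, I, D, P, F, G]
Visit C; enqueue R, K → queue [L, E, I, D, P, F, G, R, K]
Visit L; enqueue Q → queue [E, I, D, P, F, G, R, K, Q]
Visit E; enqueue O → queue [I, D, P, F, G, R, K, Q, O]
Visit I; enqueue S → queue [D, P, F, G, R, K, Q, O, S]
Visit D → queue [P, F, G, R, K, Q, O, S]
Visit P → queue [F, G, R, K, Q, O, S]
Visit F → queue [G, R, K, Q, O, S]
Visit G → queue [R, K, Q, O, S]
Visit R → queue [K, Q, O, S]
Visit K → queue [Q, O, S]
Visit Q → queue [O, S]
Visit O → queue [S]
Visit S → queue []

Visit order: H, M, N, J, C, L, E, I, D, P, F, G, R, K, Q, O, S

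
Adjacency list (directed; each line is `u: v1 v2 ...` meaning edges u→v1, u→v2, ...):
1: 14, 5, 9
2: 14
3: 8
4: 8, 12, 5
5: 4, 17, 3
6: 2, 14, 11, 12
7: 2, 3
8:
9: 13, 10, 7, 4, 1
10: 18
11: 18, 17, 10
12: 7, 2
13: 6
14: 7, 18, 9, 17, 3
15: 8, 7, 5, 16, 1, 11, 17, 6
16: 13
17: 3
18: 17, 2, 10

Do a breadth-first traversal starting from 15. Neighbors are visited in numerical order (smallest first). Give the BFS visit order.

Visit 15; enqueue 1, 5, 6, 7, 8, 11, 16, 17 → queue [1, 5, 6, 7, 8, 11, 16, 17]
Visit 1; enqueue 9, 14 → queue [5, 6, 7, 8, 11, 16, 17, 9, 14]
Visit 5; enqueue 3, 4 → queue [6, 7, 8, 11, 16, 17, 9, 14, 3, 4]
Visit 6; enqueue 2, 12 → queue [7, 8, 11, 16, 17, 9, 14, 3, 4, 2, 12]
Visit 7 → queue [8, 11, 16, 17, 9, 14, 3, 4, 2, 12]
Visit 8 → queue [11, 16, 17, 9, 14, 3, 4, 2, 12]
Visit 11; enqueue 10, 18 → queue [16, 17, 9, 14, 3, 4, 2, 12, 10, 18]
Visit 16; enqueue 13 → queue [17, 9, 14, 3, 4, 2, 12, 10, 18, 13]
Visit 17 → queue [9, 14, 3, 4, 2, 12, 10, 18, 13]
Visit 9 → queue [14, 3, 4, 2, 12, 10, 18, 13]
Visit 14 → queue [3, 4, 2, 12, 10, 18, 13]
Visit 3 → queue [4, 2, 12, 10, 18, 13]
Visit 4 → queue [2, 12, 10, 18, 13]
Visit 2 → queue [12, 10, 18, 13]
Visit 12 → queue [10, 18, 13]
Visit 10 → queue [18, 13]
Visit 18 → queue [13]
Visit 13 → queue []

15 → 1 → 5 → 6 → 7 → 8 → 11 → 16 → 17 → 9 → 14 → 3 → 4 → 2 → 12 → 10 → 18 → 13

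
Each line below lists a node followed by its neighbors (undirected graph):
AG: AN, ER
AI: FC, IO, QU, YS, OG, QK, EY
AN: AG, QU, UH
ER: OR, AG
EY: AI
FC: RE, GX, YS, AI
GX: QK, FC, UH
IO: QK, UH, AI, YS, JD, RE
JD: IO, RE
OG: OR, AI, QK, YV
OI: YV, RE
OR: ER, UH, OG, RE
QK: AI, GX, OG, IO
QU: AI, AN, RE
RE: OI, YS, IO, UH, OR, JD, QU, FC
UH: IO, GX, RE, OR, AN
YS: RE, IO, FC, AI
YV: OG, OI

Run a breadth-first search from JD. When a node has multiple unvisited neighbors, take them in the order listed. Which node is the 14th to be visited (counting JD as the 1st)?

Visit JD; enqueue IO, RE → queue [IO, RE]
Visit IO; enqueue QK, UH, AI, YS → queue [RE, QK, UH, AI, YS]
Visit RE; enqueue OI, OR, QU, FC → queue [QK, UH, AI, YS, OI, OR, QU, FC]
Visit QK; enqueue GX, OG → queue [UH, AI, YS, OI, OR, QU, FC, GX, OG]
Visit UH; enqueue AN → queue [AI, YS, OI, OR, QU, FC, GX, OG, AN]
Visit AI; enqueue EY → queue [YS, OI, OR, QU, FC, GX, OG, AN, EY]
Visit YS → queue [OI, OR, QU, FC, GX, OG, AN, EY]
Visit OI; enqueue YV → queue [OR, QU, FC, GX, OG, AN, EY, YV]
Visit OR; enqueue ER → queue [QU, FC, GX, OG, AN, EY, YV, ER]
Visit QU → queue [FC, GX, OG, AN, EY, YV, ER]
Visit FC → queue [GX, OG, AN, EY, YV, ER]
Visit GX → queue [OG, AN, EY, YV, ER]
Visit OG → queue [AN, EY, YV, ER]
Visit AN; enqueue AG → queue [EY, YV, ER, AG]
Visit EY → queue [YV, ER, AG]
Visit YV → queue [ER, AG]
Visit ER → queue [AG]
Visit AG → queue []

Visit order: JD, IO, RE, QK, UH, AI, YS, OI, OR, QU, FC, GX, OG, AN, EY, YV, ER, AG

AN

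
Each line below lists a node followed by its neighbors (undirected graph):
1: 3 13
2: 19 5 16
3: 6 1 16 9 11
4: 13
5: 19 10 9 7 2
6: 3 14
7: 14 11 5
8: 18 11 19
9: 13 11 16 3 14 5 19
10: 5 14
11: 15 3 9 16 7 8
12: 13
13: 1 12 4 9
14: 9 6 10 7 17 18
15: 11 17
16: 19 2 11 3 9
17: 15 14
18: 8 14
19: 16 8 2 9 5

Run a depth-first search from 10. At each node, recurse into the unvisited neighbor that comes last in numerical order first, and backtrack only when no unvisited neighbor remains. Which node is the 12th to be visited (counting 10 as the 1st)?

Visit 10
10 → 14
14 → 18
18 → 8
8 → 19
19 → 16
16 → 11
11 → 15
15 → 17
11 → 9
9 → 13
13 → 12
13 → 4
13 → 1
1 → 3
3 → 6
9 → 5
5 → 7
5 → 2

Visit order: 10, 14, 18, 8, 19, 16, 11, 15, 17, 9, 13, 12, 4, 1, 3, 6, 5, 7, 2

12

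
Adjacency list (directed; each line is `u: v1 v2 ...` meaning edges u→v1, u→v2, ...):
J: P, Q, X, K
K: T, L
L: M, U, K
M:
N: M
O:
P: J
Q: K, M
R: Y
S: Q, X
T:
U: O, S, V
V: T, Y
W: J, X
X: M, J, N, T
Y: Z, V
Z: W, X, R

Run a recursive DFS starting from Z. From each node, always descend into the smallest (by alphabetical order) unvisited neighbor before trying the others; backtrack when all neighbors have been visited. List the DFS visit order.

Visit Z
Z → R
R → Y
Y → V
V → T
Z → W
W → J
J → K
K → L
L → M
L → U
U → O
U → S
S → Q
S → X
X → N
J → P

Z R Y V T W J K L M U O S Q X N P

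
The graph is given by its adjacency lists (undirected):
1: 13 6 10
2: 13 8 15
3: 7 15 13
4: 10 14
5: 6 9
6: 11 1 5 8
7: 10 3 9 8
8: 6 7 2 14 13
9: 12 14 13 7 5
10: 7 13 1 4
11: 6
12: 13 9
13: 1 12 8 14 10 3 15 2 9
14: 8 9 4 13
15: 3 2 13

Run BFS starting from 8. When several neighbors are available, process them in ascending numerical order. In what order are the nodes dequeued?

8 2 6 7 13 14 15 1 5 11 3 9 10 12 4

Visit 8; enqueue 2, 6, 7, 13, 14 → queue [2, 6, 7, 13, 14]
Visit 2; enqueue 15 → queue [6, 7, 13, 14, 15]
Visit 6; enqueue 1, 5, 11 → queue [7, 13, 14, 15, 1, 5, 11]
Visit 7; enqueue 3, 9, 10 → queue [13, 14, 15, 1, 5, 11, 3, 9, 10]
Visit 13; enqueue 12 → queue [14, 15, 1, 5, 11, 3, 9, 10, 12]
Visit 14; enqueue 4 → queue [15, 1, 5, 11, 3, 9, 10, 12, 4]
Visit 15 → queue [1, 5, 11, 3, 9, 10, 12, 4]
Visit 1 → queue [5, 11, 3, 9, 10, 12, 4]
Visit 5 → queue [11, 3, 9, 10, 12, 4]
Visit 11 → queue [3, 9, 10, 12, 4]
Visit 3 → queue [9, 10, 12, 4]
Visit 9 → queue [10, 12, 4]
Visit 10 → queue [12, 4]
Visit 12 → queue [4]
Visit 4 → queue []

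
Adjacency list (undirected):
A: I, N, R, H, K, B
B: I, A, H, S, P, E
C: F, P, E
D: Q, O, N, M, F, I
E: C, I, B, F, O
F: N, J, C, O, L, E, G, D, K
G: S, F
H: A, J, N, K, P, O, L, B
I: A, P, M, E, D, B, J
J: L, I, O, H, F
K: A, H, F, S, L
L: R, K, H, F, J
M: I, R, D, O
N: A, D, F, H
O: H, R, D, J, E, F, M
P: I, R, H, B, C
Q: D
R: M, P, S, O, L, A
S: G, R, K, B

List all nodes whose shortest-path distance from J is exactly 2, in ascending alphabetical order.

A, B, C, D, E, G, K, M, N, P, R

Level 0: J
Level 1: F, H, I, L, O
Level 2: A, B, C, D, E, G, K, M, N, P, R
Level 3: Q, S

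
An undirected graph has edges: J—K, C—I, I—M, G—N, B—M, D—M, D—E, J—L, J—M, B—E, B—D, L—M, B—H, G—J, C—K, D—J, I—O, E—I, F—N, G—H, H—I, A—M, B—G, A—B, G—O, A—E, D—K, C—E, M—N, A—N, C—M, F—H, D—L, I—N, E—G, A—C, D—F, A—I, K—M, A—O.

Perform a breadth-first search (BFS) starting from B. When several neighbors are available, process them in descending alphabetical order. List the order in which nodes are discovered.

Visit B; enqueue M, H, G, E, D, A → queue [M, H, G, E, D, A]
Visit M; enqueue N, L, K, J, I, C → queue [H, G, E, D, A, N, L, K, J, I, C]
Visit H; enqueue F → queue [G, E, D, A, N, L, K, J, I, C, F]
Visit G; enqueue O → queue [E, D, A, N, L, K, J, I, C, F, O]
Visit E → queue [D, A, N, L, K, J, I, C, F, O]
Visit D → queue [A, N, L, K, J, I, C, F, O]
Visit A → queue [N, L, K, J, I, C, F, O]
Visit N → queue [L, K, J, I, C, F, O]
Visit L → queue [K, J, I, C, F, O]
Visit K → queue [J, I, C, F, O]
Visit J → queue [I, C, F, O]
Visit I → queue [C, F, O]
Visit C → queue [F, O]
Visit F → queue [O]
Visit O → queue []

B → M → H → G → E → D → A → N → L → K → J → I → C → F → O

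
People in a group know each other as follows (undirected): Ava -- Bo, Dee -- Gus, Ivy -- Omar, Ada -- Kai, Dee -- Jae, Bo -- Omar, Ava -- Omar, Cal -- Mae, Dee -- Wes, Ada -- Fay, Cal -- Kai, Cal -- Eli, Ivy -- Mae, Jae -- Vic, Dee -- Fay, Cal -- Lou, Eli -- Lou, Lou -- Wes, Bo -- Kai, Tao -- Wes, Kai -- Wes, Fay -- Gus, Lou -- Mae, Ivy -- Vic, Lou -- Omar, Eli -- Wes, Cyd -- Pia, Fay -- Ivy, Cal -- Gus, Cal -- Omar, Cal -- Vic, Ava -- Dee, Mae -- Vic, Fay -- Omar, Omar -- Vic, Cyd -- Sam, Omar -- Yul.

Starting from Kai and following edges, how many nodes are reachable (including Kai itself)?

18

BFS from Kai visits: Kai, Ada, Bo, Cal, Wes, Fay, Ava, Omar, Eli, Gus, Lou, Mae, Vic, Dee, Tao, Ivy, Yul, Jae
Reachable nodes: 18 of 21 total.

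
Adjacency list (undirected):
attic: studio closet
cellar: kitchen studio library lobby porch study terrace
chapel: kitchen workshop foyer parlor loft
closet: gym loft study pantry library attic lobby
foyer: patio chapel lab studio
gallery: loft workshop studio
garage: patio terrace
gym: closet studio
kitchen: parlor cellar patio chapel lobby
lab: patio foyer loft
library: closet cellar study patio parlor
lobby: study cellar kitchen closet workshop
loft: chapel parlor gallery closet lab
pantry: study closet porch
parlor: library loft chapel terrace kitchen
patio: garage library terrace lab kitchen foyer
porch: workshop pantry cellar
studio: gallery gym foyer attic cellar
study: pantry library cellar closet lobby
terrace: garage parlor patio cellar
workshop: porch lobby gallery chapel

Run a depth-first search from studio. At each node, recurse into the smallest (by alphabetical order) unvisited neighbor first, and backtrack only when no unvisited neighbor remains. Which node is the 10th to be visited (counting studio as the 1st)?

Visit studio
studio → attic
attic → closet
closet → gym
closet → library
library → cellar
cellar → kitchen
kitchen → chapel
chapel → foyer
foyer → lab
lab → loft
loft → gallery
gallery → workshop
workshop → lobby
lobby → study
study → pantry
pantry → porch
loft → parlor
parlor → terrace
terrace → garage
garage → patio

Visit order: studio, attic, closet, gym, library, cellar, kitchen, chapel, foyer, lab, loft, gallery, workshop, lobby, study, pantry, porch, parlor, terrace, garage, patio

lab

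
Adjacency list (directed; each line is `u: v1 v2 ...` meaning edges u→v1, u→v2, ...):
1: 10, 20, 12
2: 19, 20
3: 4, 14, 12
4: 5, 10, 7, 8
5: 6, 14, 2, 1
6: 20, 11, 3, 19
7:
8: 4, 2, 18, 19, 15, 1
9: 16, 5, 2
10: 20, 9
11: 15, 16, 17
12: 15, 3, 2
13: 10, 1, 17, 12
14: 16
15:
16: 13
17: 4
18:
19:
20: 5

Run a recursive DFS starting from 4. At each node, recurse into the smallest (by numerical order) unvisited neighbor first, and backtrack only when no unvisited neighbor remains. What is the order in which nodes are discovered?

Visit 4
4 → 5
5 → 1
1 → 10
10 → 9
9 → 2
2 → 19
2 → 20
9 → 16
16 → 13
13 → 12
12 → 3
3 → 14
12 → 15
13 → 17
5 → 6
6 → 11
4 → 7
4 → 8
8 → 18

4 5 1 10 9 2 19 20 16 13 12 3 14 15 17 6 11 7 8 18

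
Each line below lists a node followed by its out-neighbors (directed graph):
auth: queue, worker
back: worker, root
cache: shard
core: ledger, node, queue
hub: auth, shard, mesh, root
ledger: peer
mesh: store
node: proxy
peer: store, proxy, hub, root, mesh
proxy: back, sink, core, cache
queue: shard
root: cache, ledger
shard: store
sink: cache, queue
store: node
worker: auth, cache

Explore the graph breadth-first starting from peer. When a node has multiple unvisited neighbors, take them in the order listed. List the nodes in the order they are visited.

Visit peer; enqueue store, proxy, hub, root, mesh → queue [store, proxy, hub, root, mesh]
Visit store; enqueue node → queue [proxy, hub, root, mesh, node]
Visit proxy; enqueue back, sink, core, cache → queue [hub, root, mesh, node, back, sink, core, cache]
Visit hub; enqueue auth, shard → queue [root, mesh, node, back, sink, core, cache, auth, shard]
Visit root; enqueue ledger → queue [mesh, node, back, sink, core, cache, auth, shard, ledger]
Visit mesh → queue [node, back, sink, core, cache, auth, shard, ledger]
Visit node → queue [back, sink, core, cache, auth, shard, ledger]
Visit back; enqueue worker → queue [sink, core, cache, auth, shard, ledger, worker]
Visit sink; enqueue queue → queue [core, cache, auth, shard, ledger, worker, queue]
Visit core → queue [cache, auth, shard, ledger, worker, queue]
Visit cache → queue [auth, shard, ledger, worker, queue]
Visit auth → queue [shard, ledger, worker, queue]
Visit shard → queue [ledger, worker, queue]
Visit ledger → queue [worker, queue]
Visit worker → queue [queue]
Visit queue → queue []

peer → store → proxy → hub → root → mesh → node → back → sink → core → cache → auth → shard → ledger → worker → queue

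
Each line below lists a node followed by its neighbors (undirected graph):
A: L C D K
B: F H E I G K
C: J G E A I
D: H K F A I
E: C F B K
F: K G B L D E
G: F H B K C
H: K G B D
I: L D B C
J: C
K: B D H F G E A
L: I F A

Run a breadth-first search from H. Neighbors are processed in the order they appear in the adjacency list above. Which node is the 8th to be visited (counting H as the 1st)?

Visit H; enqueue K, G, B, D → queue [K, G, B, D]
Visit K; enqueue F, E, A → queue [G, B, D, F, E, A]
Visit G; enqueue C → queue [B, D, F, E, A, C]
Visit B; enqueue I → queue [D, F, E, A, C, I]
Visit D → queue [F, E, A, C, I]
Visit F; enqueue L → queue [E, A, C, I, L]
Visit E → queue [A, C, I, L]
Visit A → queue [C, I, L]
Visit C; enqueue J → queue [I, L, J]
Visit I → queue [L, J]
Visit L → queue [J]
Visit J → queue []

Visit order: H, K, G, B, D, F, E, A, C, I, L, J

A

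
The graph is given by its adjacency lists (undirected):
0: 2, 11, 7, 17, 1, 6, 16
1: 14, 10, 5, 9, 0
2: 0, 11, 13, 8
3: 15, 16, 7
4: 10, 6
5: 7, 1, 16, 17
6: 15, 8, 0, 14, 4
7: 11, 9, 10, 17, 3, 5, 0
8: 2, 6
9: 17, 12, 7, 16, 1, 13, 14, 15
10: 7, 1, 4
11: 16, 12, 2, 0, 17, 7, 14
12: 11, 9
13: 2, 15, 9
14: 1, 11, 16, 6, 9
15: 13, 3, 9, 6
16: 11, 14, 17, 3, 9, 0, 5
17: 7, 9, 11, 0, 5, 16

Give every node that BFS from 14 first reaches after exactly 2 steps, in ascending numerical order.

Level 0: 14
Level 1: 1, 6, 9, 11, 16
Level 2: 0, 2, 3, 4, 5, 7, 8, 10, 12, 13, 15, 17

0, 2, 3, 4, 5, 7, 8, 10, 12, 13, 15, 17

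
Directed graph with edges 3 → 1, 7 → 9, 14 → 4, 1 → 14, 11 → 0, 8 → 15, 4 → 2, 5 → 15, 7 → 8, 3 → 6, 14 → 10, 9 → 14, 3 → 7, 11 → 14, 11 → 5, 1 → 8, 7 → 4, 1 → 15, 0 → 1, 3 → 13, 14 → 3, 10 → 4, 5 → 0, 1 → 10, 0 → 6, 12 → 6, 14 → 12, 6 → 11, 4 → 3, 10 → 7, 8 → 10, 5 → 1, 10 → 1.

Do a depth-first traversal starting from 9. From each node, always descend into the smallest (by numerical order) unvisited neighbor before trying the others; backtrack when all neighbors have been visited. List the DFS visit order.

Visit 9
9 → 14
14 → 3
3 → 1
1 → 8
8 → 10
10 → 4
4 → 2
10 → 7
8 → 15
3 → 6
6 → 11
11 → 0
11 → 5
3 → 13
14 → 12

9 → 14 → 3 → 1 → 8 → 10 → 4 → 2 → 7 → 15 → 6 → 11 → 0 → 5 → 13 → 12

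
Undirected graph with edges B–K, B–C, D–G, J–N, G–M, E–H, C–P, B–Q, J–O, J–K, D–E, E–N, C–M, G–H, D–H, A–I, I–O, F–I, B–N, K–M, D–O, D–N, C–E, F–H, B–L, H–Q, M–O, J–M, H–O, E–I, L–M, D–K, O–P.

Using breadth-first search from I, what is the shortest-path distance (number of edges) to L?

Level 0: I
Level 1: A, E, F, O
Level 2: C, D, H, J, M, N, P
Level 3: B, G, K, L, Q
L first appears at level 3.

3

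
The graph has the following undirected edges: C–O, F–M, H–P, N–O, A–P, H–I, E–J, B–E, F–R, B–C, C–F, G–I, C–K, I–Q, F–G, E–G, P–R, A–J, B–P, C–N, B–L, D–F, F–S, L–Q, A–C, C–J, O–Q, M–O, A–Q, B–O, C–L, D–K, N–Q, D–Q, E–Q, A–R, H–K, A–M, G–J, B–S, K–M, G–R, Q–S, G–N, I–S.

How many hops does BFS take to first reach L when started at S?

2

Level 0: S
Level 1: B, F, I, Q
Level 2: A, C, D, E, G, H, L, M, N, O, P, R
Level 3: J, K
L first appears at level 2.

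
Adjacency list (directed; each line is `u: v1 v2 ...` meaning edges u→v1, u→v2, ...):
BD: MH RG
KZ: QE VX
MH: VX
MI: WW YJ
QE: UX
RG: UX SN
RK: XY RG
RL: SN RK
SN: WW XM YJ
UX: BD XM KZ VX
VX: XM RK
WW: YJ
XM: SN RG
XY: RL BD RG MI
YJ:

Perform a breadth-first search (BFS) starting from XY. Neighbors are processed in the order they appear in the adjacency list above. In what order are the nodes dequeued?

Visit XY; enqueue RL, BD, RG, MI → queue [RL, BD, RG, MI]
Visit RL; enqueue SN, RK → queue [BD, RG, MI, SN, RK]
Visit BD; enqueue MH → queue [RG, MI, SN, RK, MH]
Visit RG; enqueue UX → queue [MI, SN, RK, MH, UX]
Visit MI; enqueue WW, YJ → queue [SN, RK, MH, UX, WW, YJ]
Visit SN; enqueue XM → queue [RK, MH, UX, WW, YJ, XM]
Visit RK → queue [MH, UX, WW, YJ, XM]
Visit MH; enqueue VX → queue [UX, WW, YJ, XM, VX]
Visit UX; enqueue KZ → queue [WW, YJ, XM, VX, KZ]
Visit WW → queue [YJ, XM, VX, KZ]
Visit YJ → queue [XM, VX, KZ]
Visit XM → queue [VX, KZ]
Visit VX → queue [KZ]
Visit KZ; enqueue QE → queue [QE]
Visit QE → queue []

XY → RL → BD → RG → MI → SN → RK → MH → UX → WW → YJ → XM → VX → KZ → QE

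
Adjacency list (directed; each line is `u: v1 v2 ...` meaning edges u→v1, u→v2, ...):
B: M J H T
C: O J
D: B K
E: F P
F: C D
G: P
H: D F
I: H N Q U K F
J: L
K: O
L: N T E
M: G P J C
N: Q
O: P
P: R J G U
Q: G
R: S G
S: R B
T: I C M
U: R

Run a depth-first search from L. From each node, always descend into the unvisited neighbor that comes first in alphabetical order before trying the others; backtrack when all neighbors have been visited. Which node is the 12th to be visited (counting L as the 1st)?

H

Visit L
L → E
E → F
F → C
C → J
C → O
O → P
P → G
P → R
R → S
S → B
B → H
H → D
D → K
B → M
B → T
T → I
I → N
N → Q
I → U

Visit order: L, E, F, C, J, O, P, G, R, S, B, H, D, K, M, T, I, N, Q, U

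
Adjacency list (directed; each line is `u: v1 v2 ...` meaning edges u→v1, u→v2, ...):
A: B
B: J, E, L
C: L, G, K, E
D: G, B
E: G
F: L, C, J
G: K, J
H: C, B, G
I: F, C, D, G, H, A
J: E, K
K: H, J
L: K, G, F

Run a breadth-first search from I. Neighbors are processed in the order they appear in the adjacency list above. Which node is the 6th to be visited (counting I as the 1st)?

H

Visit I; enqueue F, C, D, G, H, A → queue [F, C, D, G, H, A]
Visit F; enqueue L, J → queue [C, D, G, H, A, L, J]
Visit C; enqueue K, E → queue [D, G, H, A, L, J, K, E]
Visit D; enqueue B → queue [G, H, A, L, J, K, E, B]
Visit G → queue [H, A, L, J, K, E, B]
Visit H → queue [A, L, J, K, E, B]
Visit A → queue [L, J, K, E, B]
Visit L → queue [J, K, E, B]
Visit J → queue [K, E, B]
Visit K → queue [E, B]
Visit E → queue [B]
Visit B → queue []

Visit order: I, F, C, D, G, H, A, L, J, K, E, B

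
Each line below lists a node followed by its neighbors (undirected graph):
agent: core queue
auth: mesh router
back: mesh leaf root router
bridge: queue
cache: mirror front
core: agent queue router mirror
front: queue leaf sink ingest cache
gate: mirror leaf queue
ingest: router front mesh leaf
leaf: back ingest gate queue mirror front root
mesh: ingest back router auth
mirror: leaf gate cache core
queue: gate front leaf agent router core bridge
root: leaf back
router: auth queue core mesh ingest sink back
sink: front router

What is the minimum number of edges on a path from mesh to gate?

3

Level 0: mesh
Level 1: auth, back, ingest, router
Level 2: core, front, leaf, queue, root, sink
Level 3: agent, bridge, cache, gate, mirror
gate first appears at level 3.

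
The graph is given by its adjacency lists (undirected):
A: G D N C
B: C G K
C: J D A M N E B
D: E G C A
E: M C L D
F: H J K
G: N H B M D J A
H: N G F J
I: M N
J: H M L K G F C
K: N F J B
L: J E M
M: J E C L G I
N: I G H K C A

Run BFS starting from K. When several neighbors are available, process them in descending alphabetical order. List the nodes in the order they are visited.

K N J F B I H G C A M L D E

Visit K; enqueue N, J, F, B → queue [N, J, F, B]
Visit N; enqueue I, H, G, C, A → queue [J, F, B, I, H, G, C, A]
Visit J; enqueue M, L → queue [F, B, I, H, G, C, A, M, L]
Visit F → queue [B, I, H, G, C, A, M, L]
Visit B → queue [I, H, G, C, A, M, L]
Visit I → queue [H, G, C, A, M, L]
Visit H → queue [G, C, A, M, L]
Visit G; enqueue D → queue [C, A, M, L, D]
Visit C; enqueue E → queue [A, M, L, D, E]
Visit A → queue [M, L, D, E]
Visit M → queue [L, D, E]
Visit L → queue [D, E]
Visit D → queue [E]
Visit E → queue []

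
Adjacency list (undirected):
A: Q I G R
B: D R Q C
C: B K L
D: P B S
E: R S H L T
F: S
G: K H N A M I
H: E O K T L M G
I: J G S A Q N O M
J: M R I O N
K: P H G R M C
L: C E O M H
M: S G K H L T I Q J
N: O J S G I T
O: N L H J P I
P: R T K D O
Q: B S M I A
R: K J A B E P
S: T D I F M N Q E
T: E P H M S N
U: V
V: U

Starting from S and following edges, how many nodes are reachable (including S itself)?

BFS from S visits: S, T, D, I, F, M, N, Q, E, P, H, B, J, G, A, O, K, L, R, C
Reachable nodes: 20 of 22 total.

20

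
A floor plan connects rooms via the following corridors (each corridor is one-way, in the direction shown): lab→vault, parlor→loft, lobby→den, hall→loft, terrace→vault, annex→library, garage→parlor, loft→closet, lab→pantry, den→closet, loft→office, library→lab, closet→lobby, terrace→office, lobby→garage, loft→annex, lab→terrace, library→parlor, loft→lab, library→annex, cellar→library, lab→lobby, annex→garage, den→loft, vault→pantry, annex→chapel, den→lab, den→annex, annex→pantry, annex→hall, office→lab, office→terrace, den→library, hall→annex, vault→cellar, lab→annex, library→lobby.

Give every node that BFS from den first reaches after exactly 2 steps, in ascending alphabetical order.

chapel, garage, hall, lobby, office, pantry, parlor, terrace, vault

Level 0: den
Level 1: annex, closet, lab, library, loft
Level 2: chapel, garage, hall, lobby, office, pantry, parlor, terrace, vault
Level 3: cellar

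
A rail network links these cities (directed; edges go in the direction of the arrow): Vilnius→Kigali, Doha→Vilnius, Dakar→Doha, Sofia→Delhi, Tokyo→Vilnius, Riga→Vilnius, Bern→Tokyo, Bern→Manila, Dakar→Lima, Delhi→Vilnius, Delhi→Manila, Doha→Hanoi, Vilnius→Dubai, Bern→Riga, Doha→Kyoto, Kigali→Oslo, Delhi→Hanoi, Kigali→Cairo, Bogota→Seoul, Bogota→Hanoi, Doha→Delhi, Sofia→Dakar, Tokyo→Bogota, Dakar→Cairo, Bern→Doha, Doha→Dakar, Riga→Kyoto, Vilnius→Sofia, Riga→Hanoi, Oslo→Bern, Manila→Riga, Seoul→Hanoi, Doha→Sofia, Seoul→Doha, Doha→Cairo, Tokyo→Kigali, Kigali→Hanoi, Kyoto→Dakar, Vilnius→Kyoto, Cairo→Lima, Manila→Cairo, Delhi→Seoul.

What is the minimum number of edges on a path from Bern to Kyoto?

Level 0: Bern
Level 1: Doha, Manila, Riga, Tokyo
Level 2: Bogota, Cairo, Dakar, Delhi, Hanoi, Kigali, Kyoto, Sofia, Vilnius
Level 3: Dubai, Lima, Oslo, Seoul
Kyoto first appears at level 2.

2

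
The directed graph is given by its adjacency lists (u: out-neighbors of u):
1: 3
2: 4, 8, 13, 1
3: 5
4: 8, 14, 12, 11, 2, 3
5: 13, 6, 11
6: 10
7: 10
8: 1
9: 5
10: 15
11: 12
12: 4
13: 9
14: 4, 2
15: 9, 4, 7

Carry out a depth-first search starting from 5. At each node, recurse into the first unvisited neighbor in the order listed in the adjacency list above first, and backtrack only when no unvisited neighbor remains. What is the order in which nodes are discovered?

Visit 5
5 → 13
13 → 9
5 → 6
6 → 10
10 → 15
15 → 4
4 → 8
8 → 1
1 → 3
4 → 14
14 → 2
4 → 12
4 → 11
15 → 7

5 -> 13 -> 9 -> 6 -> 10 -> 15 -> 4 -> 8 -> 1 -> 3 -> 14 -> 2 -> 12 -> 11 -> 7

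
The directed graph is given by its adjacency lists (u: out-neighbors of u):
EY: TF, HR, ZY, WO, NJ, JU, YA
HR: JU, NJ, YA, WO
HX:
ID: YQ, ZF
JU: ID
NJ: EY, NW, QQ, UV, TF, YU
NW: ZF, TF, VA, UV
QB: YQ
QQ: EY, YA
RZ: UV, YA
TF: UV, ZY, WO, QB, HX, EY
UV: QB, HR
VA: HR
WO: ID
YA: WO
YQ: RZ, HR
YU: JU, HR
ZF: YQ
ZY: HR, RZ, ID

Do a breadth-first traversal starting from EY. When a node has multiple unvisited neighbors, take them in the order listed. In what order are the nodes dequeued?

Visit EY; enqueue TF, HR, ZY, WO, NJ, JU, YA → queue [TF, HR, ZY, WO, NJ, JU, YA]
Visit TF; enqueue UV, QB, HX → queue [HR, ZY, WO, NJ, JU, YA, UV, QB, HX]
Visit HR → queue [ZY, WO, NJ, JU, YA, UV, QB, HX]
Visit ZY; enqueue RZ, ID → queue [WO, NJ, JU, YA, UV, QB, HX, RZ, ID]
Visit WO → queue [NJ, JU, YA, UV, QB, HX, RZ, ID]
Visit NJ; enqueue NW, QQ, YU → queue [JU, YA, UV, QB, HX, RZ, ID, NW, QQ, YU]
Visit JU → queue [YA, UV, QB, HX, RZ, ID, NW, QQ, YU]
Visit YA → queue [UV, QB, HX, RZ, ID, NW, QQ, YU]
Visit UV → queue [QB, HX, RZ, ID, NW, QQ, YU]
Visit QB; enqueue YQ → queue [HX, RZ, ID, NW, QQ, YU, YQ]
Visit HX → queue [RZ, ID, NW, QQ, YU, YQ]
Visit RZ → queue [ID, NW, QQ, YU, YQ]
Visit ID; enqueue ZF → queue [NW, QQ, YU, YQ, ZF]
Visit NW; enqueue VA → queue [QQ, YU, YQ, ZF, VA]
Visit QQ → queue [YU, YQ, ZF, VA]
Visit YU → queue [YQ, ZF, VA]
Visit YQ → queue [ZF, VA]
Visit ZF → queue [VA]
Visit VA → queue []

EY -> TF -> HR -> ZY -> WO -> NJ -> JU -> YA -> UV -> QB -> HX -> RZ -> ID -> NW -> QQ -> YU -> YQ -> ZF -> VA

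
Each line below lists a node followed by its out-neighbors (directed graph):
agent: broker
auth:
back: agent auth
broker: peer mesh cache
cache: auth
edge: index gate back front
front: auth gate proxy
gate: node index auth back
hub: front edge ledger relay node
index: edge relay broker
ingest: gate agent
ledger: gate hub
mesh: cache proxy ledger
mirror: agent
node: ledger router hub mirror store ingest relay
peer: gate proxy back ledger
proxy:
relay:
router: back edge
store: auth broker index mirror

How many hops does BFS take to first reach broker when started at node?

2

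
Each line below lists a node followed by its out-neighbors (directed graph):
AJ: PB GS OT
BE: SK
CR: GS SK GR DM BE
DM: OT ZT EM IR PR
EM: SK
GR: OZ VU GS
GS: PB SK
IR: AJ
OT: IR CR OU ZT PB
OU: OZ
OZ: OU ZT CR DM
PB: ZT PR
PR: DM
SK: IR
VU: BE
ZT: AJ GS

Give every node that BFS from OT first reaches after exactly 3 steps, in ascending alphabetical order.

EM, VU

Level 0: OT
Level 1: CR, IR, OU, PB, ZT
Level 2: AJ, BE, DM, GR, GS, OZ, PR, SK
Level 3: EM, VU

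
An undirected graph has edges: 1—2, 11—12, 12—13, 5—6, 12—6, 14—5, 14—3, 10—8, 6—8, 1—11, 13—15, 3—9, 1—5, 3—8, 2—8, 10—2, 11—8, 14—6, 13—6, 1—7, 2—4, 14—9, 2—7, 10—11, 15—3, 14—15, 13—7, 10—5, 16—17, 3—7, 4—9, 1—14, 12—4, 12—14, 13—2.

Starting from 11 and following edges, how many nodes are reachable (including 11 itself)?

15

BFS from 11 visits: 11, 1, 8, 10, 12, 2, 5, 7, 14, 3, 6, 4, 13, 9, 15
Reachable nodes: 15 of 17 total.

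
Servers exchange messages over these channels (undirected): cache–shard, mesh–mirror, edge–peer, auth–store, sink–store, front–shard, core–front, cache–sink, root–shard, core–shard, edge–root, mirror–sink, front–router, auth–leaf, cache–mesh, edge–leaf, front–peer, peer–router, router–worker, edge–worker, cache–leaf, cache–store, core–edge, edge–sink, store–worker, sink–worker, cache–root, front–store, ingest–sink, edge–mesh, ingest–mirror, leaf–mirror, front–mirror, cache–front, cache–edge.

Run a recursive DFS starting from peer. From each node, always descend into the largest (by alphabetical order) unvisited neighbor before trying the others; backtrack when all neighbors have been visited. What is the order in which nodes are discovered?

peer router worker store sink mirror mesh edge root shard front core cache leaf auth ingest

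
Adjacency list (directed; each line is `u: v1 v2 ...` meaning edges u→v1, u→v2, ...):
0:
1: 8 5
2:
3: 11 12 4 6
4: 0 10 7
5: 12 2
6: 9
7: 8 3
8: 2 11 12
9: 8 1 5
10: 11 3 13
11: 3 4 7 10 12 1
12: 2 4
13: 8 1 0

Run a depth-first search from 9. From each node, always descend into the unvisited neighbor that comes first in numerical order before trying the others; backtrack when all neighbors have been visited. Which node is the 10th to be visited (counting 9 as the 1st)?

6

Visit 9
9 → 1
1 → 5
5 → 2
5 → 12
12 → 4
4 → 0
4 → 7
7 → 3
3 → 6
3 → 11
11 → 10
10 → 13
13 → 8

Visit order: 9, 1, 5, 2, 12, 4, 0, 7, 3, 6, 11, 10, 13, 8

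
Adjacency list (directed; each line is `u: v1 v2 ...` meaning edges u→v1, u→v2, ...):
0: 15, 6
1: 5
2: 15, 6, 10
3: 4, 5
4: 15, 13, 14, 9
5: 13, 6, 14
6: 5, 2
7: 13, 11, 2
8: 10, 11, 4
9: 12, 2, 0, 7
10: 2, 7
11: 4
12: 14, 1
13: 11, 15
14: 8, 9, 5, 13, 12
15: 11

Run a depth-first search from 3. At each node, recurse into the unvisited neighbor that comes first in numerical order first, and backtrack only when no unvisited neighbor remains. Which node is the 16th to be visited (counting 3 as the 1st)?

1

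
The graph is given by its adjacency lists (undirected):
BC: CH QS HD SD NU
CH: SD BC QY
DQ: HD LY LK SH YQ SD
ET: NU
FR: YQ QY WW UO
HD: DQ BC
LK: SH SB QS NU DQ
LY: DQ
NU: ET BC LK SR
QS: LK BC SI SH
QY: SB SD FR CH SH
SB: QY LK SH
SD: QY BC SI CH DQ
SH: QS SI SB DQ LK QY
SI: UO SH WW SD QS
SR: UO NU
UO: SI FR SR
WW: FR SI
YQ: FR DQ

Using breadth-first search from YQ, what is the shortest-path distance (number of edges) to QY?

Level 0: YQ
Level 1: DQ, FR
Level 2: HD, LK, LY, QY, SD, SH, UO, WW
Level 3: BC, CH, NU, QS, SB, SI, SR
Level 4: ET
QY first appears at level 2.

2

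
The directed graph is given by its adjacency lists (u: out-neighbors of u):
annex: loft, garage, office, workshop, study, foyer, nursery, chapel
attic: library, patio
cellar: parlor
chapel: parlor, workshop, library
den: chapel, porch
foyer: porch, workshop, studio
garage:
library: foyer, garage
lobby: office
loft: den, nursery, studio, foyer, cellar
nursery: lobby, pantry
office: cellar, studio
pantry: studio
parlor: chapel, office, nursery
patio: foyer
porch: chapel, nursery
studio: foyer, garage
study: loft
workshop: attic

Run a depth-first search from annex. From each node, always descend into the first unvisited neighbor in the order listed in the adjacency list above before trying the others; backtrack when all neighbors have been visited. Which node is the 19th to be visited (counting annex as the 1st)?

Visit annex
annex → loft
loft → den
den → chapel
chapel → parlor
parlor → office
office → cellar
office → studio
studio → foyer
foyer → porch
porch → nursery
nursery → lobby
nursery → pantry
foyer → workshop
workshop → attic
attic → library
library → garage
attic → patio
annex → study

Visit order: annex, loft, den, chapel, parlor, office, cellar, studio, foyer, porch, nursery, lobby, pantry, workshop, attic, library, garage, patio, study

study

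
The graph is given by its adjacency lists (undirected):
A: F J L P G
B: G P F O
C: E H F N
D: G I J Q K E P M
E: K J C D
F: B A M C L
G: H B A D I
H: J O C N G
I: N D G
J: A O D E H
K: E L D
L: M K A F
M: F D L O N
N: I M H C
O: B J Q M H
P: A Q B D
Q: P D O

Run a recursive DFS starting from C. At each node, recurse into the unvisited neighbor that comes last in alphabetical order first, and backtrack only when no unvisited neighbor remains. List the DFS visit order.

C → N → M → O → Q → P → D → K → L → F → B → G → I → H → J → E → A

Visit C
C → N
N → M
M → O
O → Q
Q → P
P → D
D → K
K → L
L → F
F → B
B → G
G → I
G → H
H → J
J → E
J → A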